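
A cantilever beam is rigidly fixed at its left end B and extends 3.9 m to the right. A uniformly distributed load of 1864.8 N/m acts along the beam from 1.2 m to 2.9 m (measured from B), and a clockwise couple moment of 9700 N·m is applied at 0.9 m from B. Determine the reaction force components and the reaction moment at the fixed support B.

B_x = 0, B_y = 3170 N, M_B = 16200 N·m

Resultant of the distributed load: 1864.8 × 1.7 = 3170.16 N at 2.05 m from B.
ΣF_x = 0: B_x = 0.
ΣF_y = 0: B_y − 1864.8·1.7 = 0 → B_y = 3170 N.
ΣM about B: M_B − (1864.8·1.7)·2.05 − 9700 = 0 → M_B = 16200 N·m.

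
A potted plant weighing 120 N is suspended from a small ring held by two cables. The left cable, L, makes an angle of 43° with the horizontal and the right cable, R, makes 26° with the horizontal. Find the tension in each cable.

T_L = 115.5 N, T_R = 94.01 N

ΣF_x = 0: −T_L·cos43° + T_R·cos26° = 0 → T_R = 0.813706·T_L.
ΣF_y = 0: T_L·sin43° + T_R·sin26° = 120.
Substitute: T_L·(0.681998 + 0.813706·0.438371) = 120 → T_L = 115.529 ≈ 115.5 N.
Then T_R = 0.813706 × 115.529 = 94.01 N.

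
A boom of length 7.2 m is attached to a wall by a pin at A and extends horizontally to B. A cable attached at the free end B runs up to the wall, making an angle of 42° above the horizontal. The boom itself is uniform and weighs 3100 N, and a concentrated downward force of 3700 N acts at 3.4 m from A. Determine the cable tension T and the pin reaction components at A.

ΣM about A: T·sin42°·7.2 − 3100·3.6 − 3700·3.4 = 0 → T = 23740/(7.2·0.669131) = 4927.62 ≈ 4928 N.
ΣF_x = 0: A_x − T·cos42° = 0 → A_x = 4927.62 × 0.743145 = 3662 N.
ΣF_y = 0: A_y + T·sin42° − 3100 − 3700 = 0 → A_y = 6800 − 4927.62 × 0.669131 = 3503 N.

T = 4928 N, A_x = 3662 N, A_y = 3503 N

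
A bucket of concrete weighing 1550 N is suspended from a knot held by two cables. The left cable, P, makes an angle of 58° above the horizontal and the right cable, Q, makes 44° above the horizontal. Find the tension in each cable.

ΣF_x = 0: −T_P·cos58° + T_Q·cos44° = 0 → T_Q = 0.736674·T_P.
ΣF_y = 0: T_P·sin58° + T_Q·sin44° = 1550.
Substitute: T_P·(0.848048 + 0.736674·0.694658) = 1550 → T_P = 1139.89 ≈ 1140 N.
Then T_Q = 0.736674 × 1139.89 = 839.7 N.

T_P = 1140 N, T_Q = 839.7 N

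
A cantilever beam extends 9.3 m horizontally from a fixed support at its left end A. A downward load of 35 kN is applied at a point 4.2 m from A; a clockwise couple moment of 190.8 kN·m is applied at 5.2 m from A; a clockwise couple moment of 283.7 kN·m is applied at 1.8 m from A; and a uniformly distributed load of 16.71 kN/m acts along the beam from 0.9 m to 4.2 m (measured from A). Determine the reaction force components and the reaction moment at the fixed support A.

Resultant of the distributed load: 16.71 × 3.3 = 55.143 kN at 2.55 m from A.
ΣF_x = 0: A_x = 0.
ΣF_y = 0: A_y − 35 − 16.71·3.3 = 0 → A_y = 90.14 kN.
ΣM about A: M_A − 35·4.2 − 190.8 − 283.7 − (16.71·3.3)·2.55 = 0 → M_A = 762.1 kN·m.

A_x = 0, A_y = 90.14 kN, M_A = 762.1 kN·m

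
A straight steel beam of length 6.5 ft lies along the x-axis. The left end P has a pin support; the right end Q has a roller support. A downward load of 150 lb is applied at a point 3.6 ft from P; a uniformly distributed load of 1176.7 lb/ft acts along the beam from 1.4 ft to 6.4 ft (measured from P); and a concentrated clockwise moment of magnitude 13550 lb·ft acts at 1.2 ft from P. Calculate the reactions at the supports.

Resultant of the distributed load: 1176.7 × 5 = 5883.5 lb at 3.9 ft from P.
Moments about P: Q_y·6.5 − 150·3.6 − (1176.7·5)·3.9 − 13550 = 0 → Q_y = 37035.65/6.5 = 5697.79 ≈ 5698 lb.
ΣF_y = 0: P_y + 5697.79 − 150 − 1176.7·5 = 0 → P_y = 335.7 lb.
ΣF_x = 0: no horizontal applied forces, so P_x = 0.

P_x = 0, P_y = 335.7 lb, Q_y = 5698 lb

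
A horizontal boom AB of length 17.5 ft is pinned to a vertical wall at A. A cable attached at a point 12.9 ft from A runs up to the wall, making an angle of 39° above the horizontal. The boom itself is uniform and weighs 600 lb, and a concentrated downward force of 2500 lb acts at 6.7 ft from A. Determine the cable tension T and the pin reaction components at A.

ΣM about A: T·sin39°·12.9 − 600·8.75 − 2500·6.7 = 0 → T = 22000/(12.9·0.62932) = 2709.95 ≈ 2710 lb.
ΣF_x = 0: A_x − T·cos39° = 0 → A_x = 2709.95 × 0.777146 = 2106 lb.
ΣF_y = 0: A_y + T·sin39° − 600 − 2500 = 0 → A_y = 3100 − 2709.95 × 0.62932 = 1395 lb.

T = 2710 lb, A_x = 2106 lb, A_y = 1395 lb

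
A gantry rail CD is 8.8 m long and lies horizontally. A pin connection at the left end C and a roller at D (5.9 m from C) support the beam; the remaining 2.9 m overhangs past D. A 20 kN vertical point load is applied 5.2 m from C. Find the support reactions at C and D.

C_x = 0, C_y = 2.373 kN, D_y = 17.63 kN

Moments about C: D_y·5.9 − 20·5.2 = 0 → D_y = 104/5.9 = 17.6271 ≈ 17.63 kN.
ΣF_y = 0: C_y + 17.6271 − 20 = 0 → C_y = 2.373 kN.
ΣF_x = 0: no horizontal applied forces, so C_x = 0.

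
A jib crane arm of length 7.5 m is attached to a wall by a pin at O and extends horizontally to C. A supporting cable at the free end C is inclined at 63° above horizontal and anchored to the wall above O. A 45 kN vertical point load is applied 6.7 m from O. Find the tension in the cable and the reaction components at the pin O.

T = 45.12 kN, O_x = 20.48 kN, O_y = 4.800 kN

ΣM about O: T·sin63°·7.5 − 45·6.7 = 0 → T = 301.5/(7.5·0.891007) = 45.1175 ≈ 45.12 kN.
ΣF_x = 0: O_x − T·cos63° = 0 → O_x = 45.1175 × 0.45399 = 20.48 kN.
ΣF_y = 0: O_y + T·sin63° − 45 = 0 → O_y = 45 − 45.1175 × 0.891007 = 4.800 kN.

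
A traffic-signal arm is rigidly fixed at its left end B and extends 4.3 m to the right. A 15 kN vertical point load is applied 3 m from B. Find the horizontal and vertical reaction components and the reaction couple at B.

B_x = 0, B_y = 15.00 kN, M_B = 45.00 kN·m

ΣF_x = 0: B_x = 0.
ΣF_y = 0: B_y − 15 = 0 → B_y = 15.00 kN.
ΣM about B: M_B − 15·3 = 0 → M_B = 45.00 kN·m.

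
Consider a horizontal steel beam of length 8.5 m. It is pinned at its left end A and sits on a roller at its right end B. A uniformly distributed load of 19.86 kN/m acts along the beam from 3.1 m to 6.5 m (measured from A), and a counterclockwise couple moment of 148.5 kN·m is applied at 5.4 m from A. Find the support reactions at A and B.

A_x = 0, A_y = 46.86 kN, B_y = 20.66 kN

Resultant of the distributed load: 19.86 × 3.4 = 67.524 kN at 4.8 m from A.
Moments about A: B_y·8.5 − (19.86·3.4)·4.8 + 148.5 = 0 → B_y = 175.6152/8.5 = 20.6606 ≈ 20.66 kN.
ΣF_y = 0: A_y + 20.6606 − 19.86·3.4 = 0 → A_y = 46.86 kN.
ΣF_x = 0: no horizontal applied forces, so A_x = 0.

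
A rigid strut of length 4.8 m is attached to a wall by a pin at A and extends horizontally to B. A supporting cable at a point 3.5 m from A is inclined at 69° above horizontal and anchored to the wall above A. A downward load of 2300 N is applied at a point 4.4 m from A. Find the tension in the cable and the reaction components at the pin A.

ΣM about A: T·sin69°·3.5 − 2300·4.4 = 0 → T = 10120/(3.5·0.93358) = 3097.14 ≈ 3097 N.
ΣF_x = 0: A_x − T·cos69° = 0 → A_x = 3097.14 × 0.358368 = 1110 N.
ΣF_y = 0: A_y + T·sin69° − 2300 = 0 → A_y = 2300 − 3097.14 × 0.93358 = -591.4 N.

T = 3097 N, A_x = 1110 N, A_y = -591.4 N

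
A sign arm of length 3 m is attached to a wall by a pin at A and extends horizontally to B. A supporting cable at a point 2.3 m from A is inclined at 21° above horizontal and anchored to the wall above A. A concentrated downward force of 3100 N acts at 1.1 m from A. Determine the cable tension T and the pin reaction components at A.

T = 4137 N, A_x = 3862 N, A_y = 1617 N

ΣM about A: T·sin21°·2.3 − 3100·1.1 = 0 → T = 3410/(2.3·0.358368) = 4137.11 ≈ 4137 N.
ΣF_x = 0: A_x − T·cos21° = 0 → A_x = 4137.11 × 0.93358 = 3862 N.
ΣF_y = 0: A_y + T·sin21° − 3100 = 0 → A_y = 3100 − 4137.11 × 0.358368 = 1617 N.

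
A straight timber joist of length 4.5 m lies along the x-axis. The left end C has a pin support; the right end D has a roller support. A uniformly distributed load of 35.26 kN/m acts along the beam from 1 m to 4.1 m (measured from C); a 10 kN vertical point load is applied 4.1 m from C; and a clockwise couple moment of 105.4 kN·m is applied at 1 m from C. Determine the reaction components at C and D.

C_x = 0, C_y = 24.83 kN, D_y = 94.47 kN

Resultant of the distributed load: 35.26 × 3.1 = 109.306 kN at 2.55 m from C.
Taking moments about C: D_y·4.5 − (35.26·3.1)·2.55 − 10·4.1 − 105.4 = 0 → D_y = 425.1303/4.5 = 94.4734 ≈ 94.47 kN.
ΣF_y = 0: C_y + 94.4734 − 35.26·3.1 − 10 = 0 → C_y = 24.83 kN.
ΣF_x = 0: no horizontal applied forces, so C_x = 0.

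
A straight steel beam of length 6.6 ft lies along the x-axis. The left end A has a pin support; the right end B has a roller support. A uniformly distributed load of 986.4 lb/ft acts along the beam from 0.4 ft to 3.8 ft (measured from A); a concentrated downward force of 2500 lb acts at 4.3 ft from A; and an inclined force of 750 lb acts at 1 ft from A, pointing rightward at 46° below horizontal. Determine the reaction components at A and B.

Resultant of the distributed load: 986.4 × 3.4 = 3353.76 lb at 2.1 ft from A.
Taking moments about A: B_y·6.6 − (986.4·3.4)·2.1 − 2500·4.3 − 750·sin46°·1 = 0 → B_y = 18332.4/6.6 = 2777.64 ≈ 2778 lb.
ΣF_y = 0: A_y + 2777.64 − 986.4·3.4 − 2500 − 750·sin46° = 0 → A_y = 3616 lb.
ΣF_x = 0: A_x + 750·cos46° = 0 → A_x = -521.0 lb.

A_x = -521.0 lb, A_y = 3616 lb, B_y = 2778 lb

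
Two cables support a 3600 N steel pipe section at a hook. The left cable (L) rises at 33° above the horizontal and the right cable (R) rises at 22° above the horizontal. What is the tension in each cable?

ΣF_x = 0: −T_L·cos33° + T_R·cos22° = 0 → T_R = 0.904535·T_L.
ΣF_y = 0: T_L·sin33° + T_R·sin22° = 3600.
Substitute: T_L·(0.544639 + 0.904535·0.374607) = 3600 → T_L = 4074.78 ≈ 4075 N.
Then T_R = 0.904535 × 4074.78 = 3686 N.

T_L = 4075 N, T_R = 3686 N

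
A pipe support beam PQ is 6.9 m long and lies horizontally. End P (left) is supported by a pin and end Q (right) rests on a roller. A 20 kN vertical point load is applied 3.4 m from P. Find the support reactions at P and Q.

P_x = 0, P_y = 10.14 kN, Q_y = 9.855 kN

Taking moments about P: Q_y·6.9 − 20·3.4 = 0 → Q_y = 68/6.9 = 9.85507 ≈ 9.855 kN.
ΣF_y = 0: P_y + 9.85507 − 20 = 0 → P_y = 10.14 kN.
ΣF_x = 0: no horizontal applied forces, so P_x = 0.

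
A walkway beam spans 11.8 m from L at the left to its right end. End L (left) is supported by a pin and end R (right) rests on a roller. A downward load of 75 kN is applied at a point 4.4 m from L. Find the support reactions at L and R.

L_x = 0, L_y = 47.03 kN, R_y = 27.97 kN

Moments about L: R_y·11.8 − 75·4.4 = 0 → R_y = 330/11.8 = 27.9661 ≈ 27.97 kN.
ΣF_y = 0: L_y + 27.9661 − 75 = 0 → L_y = 47.03 kN.
ΣF_x = 0: no horizontal applied forces, so L_x = 0.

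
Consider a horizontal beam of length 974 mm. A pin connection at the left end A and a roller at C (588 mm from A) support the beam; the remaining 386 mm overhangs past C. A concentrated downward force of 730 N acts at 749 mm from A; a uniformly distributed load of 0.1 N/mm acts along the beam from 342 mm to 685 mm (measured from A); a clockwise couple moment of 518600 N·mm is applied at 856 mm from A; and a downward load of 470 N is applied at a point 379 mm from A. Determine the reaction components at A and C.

A_x = 0, A_y = -910.5 N, C_y = 2145 N

Resultant of the distributed load: 0.1 × 343 = 34.3 N at 513.5 mm from A.
Taking moments about A: C_y·588 − 730·749 − (0.1·343)·513.5 − 518600 − 470·379 = 0 → C_y = 1261113.05/588 = 2144.75 ≈ 2145 N.
ΣF_y = 0: A_y + 2144.75 − 730 − 0.1·343 − 470 = 0 → A_y = -910.5 N.
ΣF_x = 0: no horizontal applied forces, so A_x = 0.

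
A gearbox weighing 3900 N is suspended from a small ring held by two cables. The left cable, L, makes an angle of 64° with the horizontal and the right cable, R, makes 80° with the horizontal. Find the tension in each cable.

ΣF_x = 0: −T_L·cos64° + T_R·cos80° = 0 → T_R = 2.52448·T_L.
ΣF_y = 0: T_L·sin64° + T_R·sin80° = 3900.
Substitute: T_L·(0.898794 + 2.52448·0.984808) = 3900 → T_L = 1152.17 ≈ 1152 N.
Then T_R = 2.52448 × 1152.17 = 2909 N.

T_L = 1152 N, T_R = 2909 N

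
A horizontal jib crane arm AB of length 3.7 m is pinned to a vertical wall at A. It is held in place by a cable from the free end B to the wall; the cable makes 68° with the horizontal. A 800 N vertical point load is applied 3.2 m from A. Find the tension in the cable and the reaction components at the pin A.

ΣM about A: T·sin68°·3.7 − 800·3.2 = 0 → T = 2560/(3.7·0.927184) = 746.229 ≈ 746.2 N.
ΣF_x = 0: A_x − T·cos68° = 0 → A_x = 746.229 × 0.374607 = 279.5 N.
ΣF_y = 0: A_y + T·sin68° − 800 = 0 → A_y = 800 − 746.229 × 0.927184 = 108.1 N.

T = 746.2 N, A_x = 279.5 N, A_y = 108.1 N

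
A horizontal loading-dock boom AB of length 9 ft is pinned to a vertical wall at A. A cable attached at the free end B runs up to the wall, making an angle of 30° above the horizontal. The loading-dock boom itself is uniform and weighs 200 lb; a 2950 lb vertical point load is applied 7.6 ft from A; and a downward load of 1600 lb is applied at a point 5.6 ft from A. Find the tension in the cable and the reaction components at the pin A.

T = 7173 lb, A_x = 6212 lb, A_y = 1163 lb

ΣM about A: T·sin30°·9 − 200·4.5 − 2950·7.6 − 1600·5.6 = 0 → T = 32280/(9·0.5) = 7173.33 ≈ 7173 lb.
ΣF_x = 0: A_x − T·cos30° = 0 → A_x = 7173.33 × 0.866025 = 6212 lb.
ΣF_y = 0: A_y + T·sin30° − 200 − 2950 − 1600 = 0 → A_y = 4750 − 7173.33 × 0.5 = 1163 lb.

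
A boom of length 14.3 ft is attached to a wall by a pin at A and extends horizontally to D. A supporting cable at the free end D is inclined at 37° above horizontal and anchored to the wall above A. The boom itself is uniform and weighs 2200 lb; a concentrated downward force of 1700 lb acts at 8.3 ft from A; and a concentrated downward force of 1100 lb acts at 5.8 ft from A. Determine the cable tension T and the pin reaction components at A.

ΣM about A: T·sin37°·14.3 − 2200·7.15 − 1700·8.3 − 1100·5.8 = 0 → T = 36220/(14.3·0.601815) = 4208.71 ≈ 4209 lb.
ΣF_x = 0: A_x − T·cos37° = 0 → A_x = 4208.71 × 0.798636 = 3361 lb.
ΣF_y = 0: A_y + T·sin37° − 2200 − 1700 − 1100 = 0 → A_y = 5000 − 4208.71 × 0.601815 = 2467 lb.

T = 4209 lb, A_x = 3361 lb, A_y = 2467 lb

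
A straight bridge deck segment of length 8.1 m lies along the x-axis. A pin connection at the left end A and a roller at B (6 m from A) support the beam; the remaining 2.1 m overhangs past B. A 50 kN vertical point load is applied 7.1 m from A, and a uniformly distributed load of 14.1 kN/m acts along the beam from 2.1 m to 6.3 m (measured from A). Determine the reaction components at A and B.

Resultant of the distributed load: 14.1 × 4.2 = 59.22 kN at 4.2 m from A.
Taking moments about A: B_y·6 − 50·7.1 − (14.1·4.2)·4.2 = 0 → B_y = 603.724/6 = 100.621 ≈ 100.6 kN.
ΣF_y = 0: A_y + 100.621 − 50 − 14.1·4.2 = 0 → A_y = 8.599 kN.
ΣF_x = 0: no horizontal applied forces, so A_x = 0.

A_x = 0, A_y = 8.599 kN, B_y = 100.6 kN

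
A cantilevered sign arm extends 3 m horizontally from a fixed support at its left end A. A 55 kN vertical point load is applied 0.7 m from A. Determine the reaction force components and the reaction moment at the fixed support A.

ΣF_x = 0: A_x = 0.
ΣF_y = 0: A_y − 55 = 0 → A_y = 55.00 kN.
ΣM about A: M_A − 55·0.7 = 0 → M_A = 38.50 kN·m.

A_x = 0, A_y = 55.00 kN, M_A = 38.50 kN·m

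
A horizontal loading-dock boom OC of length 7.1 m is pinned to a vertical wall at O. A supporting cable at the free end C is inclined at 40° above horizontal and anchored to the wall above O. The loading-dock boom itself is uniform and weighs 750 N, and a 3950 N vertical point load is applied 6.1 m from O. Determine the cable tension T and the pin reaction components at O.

T = 5863 N, O_x = 4491 N, O_y = 931.3 N

ΣM about O: T·sin40°·7.1 − 750·3.55 − 3950·6.1 = 0 → T = 26757.5/(7.1·0.642788) = 5862.99 ≈ 5863 N.
ΣF_x = 0: O_x − T·cos40° = 0 → O_x = 5862.99 × 0.766044 = 4491 N.
ΣF_y = 0: O_y + T·sin40° − 750 − 3950 = 0 → O_y = 4700 − 5862.99 × 0.642788 = 931.3 N.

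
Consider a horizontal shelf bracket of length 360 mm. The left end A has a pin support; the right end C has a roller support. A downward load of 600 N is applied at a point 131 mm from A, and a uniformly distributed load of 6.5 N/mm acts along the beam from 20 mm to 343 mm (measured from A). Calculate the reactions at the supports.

Resultant of the distributed load: 6.5 × 323 = 2099.5 N at 181.5 mm from A.
Moments about A: C_y·360 − 600·131 − (6.5·323)·181.5 = 0 → C_y = 459659.25/360 = 1276.83 ≈ 1277 N.
ΣF_y = 0: A_y + 1276.83 − 600 − 6.5·323 = 0 → A_y = 1423 N.
ΣF_x = 0: no horizontal applied forces, so A_x = 0.

A_x = 0, A_y = 1423 N, C_y = 1277 N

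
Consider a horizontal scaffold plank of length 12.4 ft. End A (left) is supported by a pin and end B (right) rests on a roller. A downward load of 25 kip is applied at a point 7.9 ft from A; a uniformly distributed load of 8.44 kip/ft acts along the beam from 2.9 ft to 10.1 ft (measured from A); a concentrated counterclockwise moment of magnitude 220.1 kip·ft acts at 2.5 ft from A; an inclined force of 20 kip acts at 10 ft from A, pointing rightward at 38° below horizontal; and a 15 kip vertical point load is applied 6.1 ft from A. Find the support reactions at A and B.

Resultant of the distributed load: 8.44 × 7.2 = 60.768 kip at 6.5 ft from A.
ΣM about A: B_y·12.4 − 25·7.9 − (8.44·7.2)·6.5 + 220.1 − 20·sin38°·10 − 15·6.1 = 0 → B_y = 587.024/12.4 = 47.3406 ≈ 47.34 kip.
ΣF_y = 0: A_y + 47.3406 − 25 − 8.44·7.2 − 20·sin38° − 15 = 0 → A_y = 65.74 kip.
ΣF_x = 0: A_x + 20·cos38° = 0 → A_x = -15.76 kip.

A_x = -15.76 kip, A_y = 65.74 kip, B_y = 47.34 kip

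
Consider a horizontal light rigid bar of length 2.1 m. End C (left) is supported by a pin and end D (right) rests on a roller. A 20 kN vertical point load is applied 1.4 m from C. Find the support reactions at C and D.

C_x = 0, C_y = 6.667 kN, D_y = 13.33 kN

ΣM about C: D_y·2.1 − 20·1.4 = 0 → D_y = 28/2.1 = 13.3333 ≈ 13.33 kN.
ΣF_y = 0: C_y + 13.3333 − 20 = 0 → C_y = 6.667 kN.
ΣF_x = 0: no horizontal applied forces, so C_x = 0.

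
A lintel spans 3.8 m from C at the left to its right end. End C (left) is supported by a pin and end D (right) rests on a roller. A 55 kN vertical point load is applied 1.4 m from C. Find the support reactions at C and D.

ΣM about C: D_y·3.8 − 55·1.4 = 0 → D_y = 77/3.8 = 20.2632 ≈ 20.26 kN.
ΣF_y = 0: C_y + 20.2632 − 55 = 0 → C_y = 34.74 kN.
ΣF_x = 0: no horizontal applied forces, so C_x = 0.

C_x = 0, C_y = 34.74 kN, D_y = 20.26 kN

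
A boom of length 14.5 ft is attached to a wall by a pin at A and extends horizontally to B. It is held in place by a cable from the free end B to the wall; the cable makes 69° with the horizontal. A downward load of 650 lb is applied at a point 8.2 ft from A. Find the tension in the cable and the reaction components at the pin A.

ΣM about A: T·sin69°·14.5 − 650·8.2 = 0 → T = 5330/(14.5·0.93358) = 393.738 ≈ 393.7 lb.
ΣF_x = 0: A_x − T·cos69° = 0 → A_x = 393.738 × 0.358368 = 141.1 lb.
ΣF_y = 0: A_y + T·sin69° − 650 = 0 → A_y = 650 − 393.738 × 0.93358 = 282.4 lb.

T = 393.7 lb, A_x = 141.1 lb, A_y = 282.4 lb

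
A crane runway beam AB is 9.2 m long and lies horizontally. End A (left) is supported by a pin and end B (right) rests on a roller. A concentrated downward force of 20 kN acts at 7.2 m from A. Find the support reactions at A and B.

Moments about A: B_y·9.2 − 20·7.2 = 0 → B_y = 144/9.2 = 15.6522 ≈ 15.65 kN.
ΣF_y = 0: A_y + 15.6522 − 20 = 0 → A_y = 4.348 kN.
ΣF_x = 0: no horizontal applied forces, so A_x = 0.

A_x = 0, A_y = 4.348 kN, B_y = 15.65 kN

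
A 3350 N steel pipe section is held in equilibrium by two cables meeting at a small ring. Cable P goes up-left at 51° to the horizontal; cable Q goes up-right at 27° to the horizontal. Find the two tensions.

ΣF_x = 0: −T_P·cos51° + T_Q·cos27° = 0 → T_Q = 0.706303·T_P.
ΣF_y = 0: T_P·sin51° + T_Q·sin27° = 3350.
Substitute: T_P·(0.777146 + 0.706303·0.45399) = 3350 → T_P = 3051.56 ≈ 3052 N.
Then T_Q = 0.706303 × 3051.56 = 2155 N.

T_P = 3052 N, T_Q = 2155 N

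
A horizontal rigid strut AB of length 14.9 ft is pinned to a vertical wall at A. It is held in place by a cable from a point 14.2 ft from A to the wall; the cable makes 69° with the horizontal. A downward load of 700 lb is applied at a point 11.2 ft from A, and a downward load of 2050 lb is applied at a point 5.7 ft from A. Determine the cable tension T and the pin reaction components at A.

ΣM about A: T·sin69°·14.2 − 700·11.2 − 2050·5.7 = 0 → T = 19525/(14.2·0.93358) = 1472.83 ≈ 1473 lb.
ΣF_x = 0: A_x − T·cos69° = 0 → A_x = 1472.83 × 0.358368 = 527.8 lb.
ΣF_y = 0: A_y + T·sin69° − 700 − 2050 = 0 → A_y = 2750 − 1472.83 × 0.93358 = 1375 lb.

T = 1473 lb, A_x = 527.8 lb, A_y = 1375 lb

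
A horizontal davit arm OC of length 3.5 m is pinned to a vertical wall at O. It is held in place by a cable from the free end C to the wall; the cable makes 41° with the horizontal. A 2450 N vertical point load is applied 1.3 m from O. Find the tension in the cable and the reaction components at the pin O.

ΣM about O: T·sin41°·3.5 − 2450·1.3 = 0 → T = 3185/(3.5·0.656059) = 1387.07 ≈ 1387 N.
ΣF_x = 0: O_x − T·cos41° = 0 → O_x = 1387.07 × 0.75471 = 1047 N.
ΣF_y = 0: O_y + T·sin41° − 2450 = 0 → O_y = 2450 − 1387.07 × 0.656059 = 1540 N.

T = 1387 N, O_x = 1047 N, O_y = 1540 N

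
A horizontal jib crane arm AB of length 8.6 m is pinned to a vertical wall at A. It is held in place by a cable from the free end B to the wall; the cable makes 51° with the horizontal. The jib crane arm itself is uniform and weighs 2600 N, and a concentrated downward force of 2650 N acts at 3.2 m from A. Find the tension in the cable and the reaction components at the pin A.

ΣM about A: T·sin51°·8.6 − 2600·4.3 − 2650·3.2 = 0 → T = 19660/(8.6·0.777146) = 2941.59 ≈ 2942 N.
ΣF_x = 0: A_x − T·cos51° = 0 → A_x = 2941.59 × 0.62932 = 1851 N.
ΣF_y = 0: A_y + T·sin51° − 2600 − 2650 = 0 → A_y = 5250 − 2941.59 × 0.777146 = 2964 N.

T = 2942 N, A_x = 1851 N, A_y = 2964 N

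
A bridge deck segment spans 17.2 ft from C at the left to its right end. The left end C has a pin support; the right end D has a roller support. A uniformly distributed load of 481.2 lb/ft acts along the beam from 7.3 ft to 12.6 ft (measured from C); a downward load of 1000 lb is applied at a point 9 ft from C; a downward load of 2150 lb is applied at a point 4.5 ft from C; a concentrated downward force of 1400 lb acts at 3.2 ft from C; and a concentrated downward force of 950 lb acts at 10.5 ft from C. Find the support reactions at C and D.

Resultant of the distributed load: 481.2 × 5.3 = 2550.36 lb at 9.95 ft from C.
Moments about C: D_y·17.2 − (481.2·5.3)·9.95 − 1000·9 − 2150·4.5 − 1400·3.2 − 950·10.5 = 0 → D_y = 58506.082/17.2 = 3401.52 ≈ 3402 lb.
ΣF_y = 0: C_y + 3401.52 − 481.2·5.3 − 1000 − 2150 − 1400 − 950 = 0 → C_y = 4649 lb.
ΣF_x = 0: no horizontal applied forces, so C_x = 0.

C_x = 0, C_y = 4649 lb, D_y = 3402 lb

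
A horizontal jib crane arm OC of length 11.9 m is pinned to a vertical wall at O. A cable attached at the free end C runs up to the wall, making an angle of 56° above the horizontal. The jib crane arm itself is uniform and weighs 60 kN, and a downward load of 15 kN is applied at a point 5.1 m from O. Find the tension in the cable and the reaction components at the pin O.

ΣM about O: T·sin56°·11.9 − 60·5.95 − 15·5.1 = 0 → T = 433.5/(11.9·0.829038) = 43.9408 ≈ 43.94 kN.
ΣF_x = 0: O_x − T·cos56° = 0 → O_x = 43.9408 × 0.559193 = 24.57 kN.
ΣF_y = 0: O_y + T·sin56° − 60 − 15 = 0 → O_y = 75 − 43.9408 × 0.829038 = 38.57 kN.

T = 43.94 kN, O_x = 24.57 kN, O_y = 38.57 kN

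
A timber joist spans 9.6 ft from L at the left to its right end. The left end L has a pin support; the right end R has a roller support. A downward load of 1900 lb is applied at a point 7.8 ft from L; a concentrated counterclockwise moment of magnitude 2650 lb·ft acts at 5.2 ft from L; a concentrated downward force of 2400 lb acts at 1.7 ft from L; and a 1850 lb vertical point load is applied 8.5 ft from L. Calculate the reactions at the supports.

Moments about L: R_y·9.6 − 1900·7.8 + 2650 − 2400·1.7 − 1850·8.5 = 0 → R_y = 31975/9.6 = 3330.73 ≈ 3331 lb.
ΣF_y = 0: L_y + 3330.73 − 1900 − 2400 − 1850 = 0 → L_y = 2819 lb.
ΣF_x = 0: no horizontal applied forces, so L_x = 0.

L_x = 0, L_y = 2819 lb, R_y = 3331 lb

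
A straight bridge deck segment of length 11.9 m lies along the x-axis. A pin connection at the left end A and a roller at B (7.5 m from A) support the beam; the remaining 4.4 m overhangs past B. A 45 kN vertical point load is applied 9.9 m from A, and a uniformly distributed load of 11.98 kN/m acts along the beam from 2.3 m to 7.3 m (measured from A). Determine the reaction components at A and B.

A_x = 0, A_y = 7.164 kN, B_y = 97.74 kN

Resultant of the distributed load: 11.98 × 5 = 59.9 kN at 4.8 m from A.
Taking moments about A: B_y·7.5 − 45·9.9 − (11.98·5)·4.8 = 0 → B_y = 733.02/7.5 = 97.736 ≈ 97.74 kN.
ΣF_y = 0: A_y + 97.736 − 45 − 11.98·5 = 0 → A_y = 7.164 kN.
ΣF_x = 0: no horizontal applied forces, so A_x = 0.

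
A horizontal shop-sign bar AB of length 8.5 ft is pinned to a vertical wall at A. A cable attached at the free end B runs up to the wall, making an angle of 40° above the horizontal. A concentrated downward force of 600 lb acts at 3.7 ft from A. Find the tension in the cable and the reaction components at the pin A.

T = 406.3 lb, A_x = 311.3 lb, A_y = 338.8 lb

ΣM about A: T·sin40°·8.5 − 600·3.7 = 0 → T = 2220/(8.5·0.642788) = 406.318 ≈ 406.3 lb.
ΣF_x = 0: A_x − T·cos40° = 0 → A_x = 406.318 × 0.766044 = 311.3 lb.
ΣF_y = 0: A_y + T·sin40° − 600 = 0 → A_y = 600 − 406.318 × 0.642788 = 338.8 lb.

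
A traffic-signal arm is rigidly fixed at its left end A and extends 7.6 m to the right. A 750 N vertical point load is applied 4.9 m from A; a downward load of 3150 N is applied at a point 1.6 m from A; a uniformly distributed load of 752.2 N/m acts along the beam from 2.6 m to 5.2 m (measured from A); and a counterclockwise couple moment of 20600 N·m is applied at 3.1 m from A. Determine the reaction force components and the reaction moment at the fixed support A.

Resultant of the distributed load: 752.2 × 2.6 = 1955.72 N at 3.9 m from A.
ΣF_x = 0: A_x = 0.
ΣF_y = 0: A_y − 750 − 3150 − 752.2·2.6 = 0 → A_y = 5856 N.
ΣM about A: M_A − 750·4.9 − 3150·1.6 − (752.2·2.6)·3.9 + 20600 = 0 → M_A = -4258 N·m.

A_x = 0, A_y = 5856 N, M_A = -4258 N·m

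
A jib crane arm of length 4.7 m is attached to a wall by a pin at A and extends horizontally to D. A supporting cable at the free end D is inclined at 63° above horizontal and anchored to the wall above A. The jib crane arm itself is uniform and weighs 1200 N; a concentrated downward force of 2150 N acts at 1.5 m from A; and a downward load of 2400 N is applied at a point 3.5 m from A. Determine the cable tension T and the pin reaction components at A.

T = 3449 N, A_x = 1566 N, A_y = 2677 N

ΣM about A: T·sin63°·4.7 − 1200·2.35 − 2150·1.5 − 2400·3.5 = 0 → T = 14445/(4.7·0.891007) = 3449.36 ≈ 3449 N.
ΣF_x = 0: A_x − T·cos63° = 0 → A_x = 3449.36 × 0.45399 = 1566 N.
ΣF_y = 0: A_y + T·sin63° − 1200 − 2150 − 2400 = 0 → A_y = 5750 − 3449.36 × 0.891007 = 2677 N.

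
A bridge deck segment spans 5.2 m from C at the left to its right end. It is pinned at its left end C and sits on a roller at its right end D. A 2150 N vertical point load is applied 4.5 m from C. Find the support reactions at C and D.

C_x = 0, C_y = 289.4 N, D_y = 1861 N

Moments about C: D_y·5.2 − 2150·4.5 = 0 → D_y = 9675/5.2 = 1860.58 ≈ 1861 N.
ΣF_y = 0: C_y + 1860.58 − 2150 = 0 → C_y = 289.4 N.
ΣF_x = 0: no horizontal applied forces, so C_x = 0.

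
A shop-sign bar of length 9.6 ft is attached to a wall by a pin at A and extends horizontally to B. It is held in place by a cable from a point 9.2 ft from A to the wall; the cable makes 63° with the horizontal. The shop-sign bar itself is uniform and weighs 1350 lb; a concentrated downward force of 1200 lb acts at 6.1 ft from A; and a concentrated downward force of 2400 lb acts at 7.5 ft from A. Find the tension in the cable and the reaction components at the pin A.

T = 3879 lb, A_x = 1761 lb, A_y = 1493 lb

ΣM about A: T·sin63°·9.2 − 1350·4.8 − 1200·6.1 − 2400·7.5 = 0 → T = 31800/(9.2·0.891007) = 3879.34 ≈ 3879 lb.
ΣF_x = 0: A_x − T·cos63° = 0 → A_x = 3879.34 × 0.45399 = 1761 lb.
ΣF_y = 0: A_y + T·sin63° − 1350 − 1200 − 2400 = 0 → A_y = 4950 − 3879.34 × 0.891007 = 1493 lb.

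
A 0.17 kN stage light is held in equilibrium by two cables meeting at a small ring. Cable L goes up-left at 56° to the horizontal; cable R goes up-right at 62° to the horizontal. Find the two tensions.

ΣF_x = 0: −T_L·cos56° + T_R·cos62° = 0 → T_R = 1.19111·T_L.
ΣF_y = 0: T_L·sin56° + T_R·sin62° = 0.17.
Substitute: T_L·(0.829038 + 1.19111·0.882948) = 0.17 → T_L = 0.0903906 ≈ 0.09039 kN.
Then T_R = 1.19111 × 0.0903906 = 0.1077 kN.

T_L = 0.09039 kN, T_R = 0.1077 kN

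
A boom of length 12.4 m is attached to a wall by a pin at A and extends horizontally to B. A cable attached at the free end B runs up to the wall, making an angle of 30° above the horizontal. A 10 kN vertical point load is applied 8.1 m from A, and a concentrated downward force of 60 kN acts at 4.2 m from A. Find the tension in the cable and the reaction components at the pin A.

ΣM about A: T·sin30°·12.4 − 10·8.1 − 60·4.2 = 0 → T = 333/(12.4·0.5) = 53.7097 ≈ 53.71 kN.
ΣF_x = 0: A_x − T·cos30° = 0 → A_x = 53.7097 × 0.866025 = 46.51 kN.
ΣF_y = 0: A_y + T·sin30° − 10 − 60 = 0 → A_y = 70 − 53.7097 × 0.5 = 43.15 kN.

T = 53.71 kN, A_x = 46.51 kN, A_y = 43.15 kN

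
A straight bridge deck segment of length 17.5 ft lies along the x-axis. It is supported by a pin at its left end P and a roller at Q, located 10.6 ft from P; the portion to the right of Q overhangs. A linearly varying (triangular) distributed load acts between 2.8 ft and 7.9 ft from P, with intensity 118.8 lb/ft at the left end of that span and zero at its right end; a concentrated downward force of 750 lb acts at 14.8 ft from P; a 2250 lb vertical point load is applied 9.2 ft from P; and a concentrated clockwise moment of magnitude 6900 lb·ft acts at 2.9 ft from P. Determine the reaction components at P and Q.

Resultant of the triangular load: ½ × 118.8 × 5.1 = 302.94 lb, acting at 4.5 ft from P (one-third of the span from the peak).
Moments about P: Q_y·10.6 − (½·118.8·5.1)·4.5 − 750·14.8 − 2250·9.2 − 6900 = 0 → Q_y = 40063.23/10.6 = 3779.55 ≈ 3780 lb.
ΣF_y = 0: P_y + 3779.55 − ½·118.8·5.1 − 750 − 2250 = 0 → P_y = -476.6 lb.
ΣF_x = 0: no horizontal applied forces, so P_x = 0.

P_x = 0, P_y = -476.6 lb, Q_y = 3780 lb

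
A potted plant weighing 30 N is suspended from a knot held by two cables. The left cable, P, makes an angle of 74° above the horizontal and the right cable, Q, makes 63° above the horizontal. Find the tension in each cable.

T_P = 19.97 N, T_Q = 12.12 N

ΣF_x = 0: −T_P·cos74° + T_Q·cos63° = 0 → T_Q = 0.607143·T_P.
ΣF_y = 0: T_P·sin74° + T_Q·sin63° = 30.
Substitute: T_P·(0.961262 + 0.607143·0.891007) = 30 → T_P = 19.9703 ≈ 19.97 N.
Then T_Q = 0.607143 × 19.9703 = 12.12 N.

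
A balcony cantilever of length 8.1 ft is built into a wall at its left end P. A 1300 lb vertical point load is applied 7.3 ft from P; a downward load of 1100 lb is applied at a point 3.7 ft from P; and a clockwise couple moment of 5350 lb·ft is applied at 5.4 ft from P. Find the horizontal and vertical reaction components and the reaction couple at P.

P_x = 0, P_y = 2400 lb, M_P = 18910 lb·ft

ΣF_x = 0: P_x = 0.
ΣF_y = 0: P_y − 1300 − 1100 = 0 → P_y = 2400 lb.
ΣM about P: M_P − 1300·7.3 − 1100·3.7 − 5350 = 0 → M_P = 18910 lb·ft.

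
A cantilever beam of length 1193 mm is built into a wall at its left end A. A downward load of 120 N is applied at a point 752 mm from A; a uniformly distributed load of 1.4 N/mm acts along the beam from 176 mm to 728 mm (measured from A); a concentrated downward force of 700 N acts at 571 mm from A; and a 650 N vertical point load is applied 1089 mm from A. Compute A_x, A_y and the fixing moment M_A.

A_x = 0, A_y = 2243 N, M_A = 1547000 N·mm

Resultant of the distributed load: 1.4 × 552 = 772.8 N at 452 mm from A.
ΣF_x = 0: A_x = 0.
ΣF_y = 0: A_y − 120 − 1.4·552 − 700 − 650 = 0 → A_y = 2243 N.
ΣM about A: M_A − 120·752 − (1.4·552)·452 − 700·571 − 650·1089 = 0 → M_A = 1547000 N·mm.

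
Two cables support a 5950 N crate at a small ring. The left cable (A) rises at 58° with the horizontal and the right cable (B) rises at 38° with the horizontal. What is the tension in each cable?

ΣF_x = 0: −T_A·cos58° + T_B·cos38° = 0 → T_B = 0.672477·T_A.
ΣF_y = 0: T_A·sin58° + T_B·sin38° = 5950.
Substitute: T_A·(0.848048 + 0.672477·0.615661) = 5950 → T_A = 4714.49 ≈ 4714 N.
Then T_B = 0.672477 × 4714.49 = 3170 N.

T_A = 4714 N, T_B = 3170 N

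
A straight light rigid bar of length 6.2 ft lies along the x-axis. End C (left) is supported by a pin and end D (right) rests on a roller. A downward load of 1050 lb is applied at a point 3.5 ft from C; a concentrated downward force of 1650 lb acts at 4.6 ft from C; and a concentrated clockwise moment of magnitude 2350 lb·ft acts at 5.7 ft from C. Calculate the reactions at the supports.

C_x = 0, C_y = 504.0 lb, D_y = 2196 lb

Moments about C: D_y·6.2 − 1050·3.5 − 1650·4.6 − 2350 = 0 → D_y = 13615/6.2 = 2195.97 ≈ 2196 lb.
ΣF_y = 0: C_y + 2195.97 − 1050 − 1650 = 0 → C_y = 504.0 lb.
ΣF_x = 0: no horizontal applied forces, so C_x = 0.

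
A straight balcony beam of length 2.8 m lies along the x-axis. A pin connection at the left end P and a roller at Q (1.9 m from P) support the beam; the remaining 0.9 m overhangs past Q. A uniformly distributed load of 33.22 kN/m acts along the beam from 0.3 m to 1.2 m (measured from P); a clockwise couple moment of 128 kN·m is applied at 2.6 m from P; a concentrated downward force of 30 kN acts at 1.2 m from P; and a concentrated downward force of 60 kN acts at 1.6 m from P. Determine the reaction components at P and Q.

Resultant of the distributed load: 33.22 × 0.9 = 29.898 kN at 0.75 m from P.
Moments about P: Q_y·1.9 − (33.22·0.9)·0.75 − 128 − 30·1.2 − 60·1.6 = 0 → Q_y = 282.4235/1.9 = 148.644 ≈ 148.6 kN.
ΣF_y = 0: P_y + 148.644 − 33.22·0.9 − 30 − 60 = 0 → P_y = -28.75 kN.
ΣF_x = 0: no horizontal applied forces, so P_x = 0.

P_x = 0, P_y = -28.75 kN, Q_y = 148.6 kN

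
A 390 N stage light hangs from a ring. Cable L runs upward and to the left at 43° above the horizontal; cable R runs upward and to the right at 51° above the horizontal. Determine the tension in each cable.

ΣF_x = 0: −T_L·cos43° + T_R·cos51° = 0 → T_R = 1.16213·T_L.
ΣF_y = 0: T_L·sin43° + T_R·sin51° = 390.
Substitute: T_L·(0.681998 + 1.16213·0.777146) = 390 → T_L = 246.035 ≈ 246.0 N.
Then T_R = 1.16213 × 246.035 = 285.9 N.

T_L = 246.0 N, T_R = 285.9 N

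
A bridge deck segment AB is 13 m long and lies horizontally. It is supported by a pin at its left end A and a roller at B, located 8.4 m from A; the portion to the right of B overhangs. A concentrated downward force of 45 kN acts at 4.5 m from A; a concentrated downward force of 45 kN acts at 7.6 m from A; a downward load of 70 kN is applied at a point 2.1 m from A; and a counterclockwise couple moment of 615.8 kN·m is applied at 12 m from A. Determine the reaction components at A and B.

Taking moments about A: B_y·8.4 − 45·4.5 − 45·7.6 − 70·2.1 + 615.8 = 0 → B_y = 75.7/8.4 = 9.0119 ≈ 9.012 kN.
ΣF_y = 0: A_y + 9.0119 − 45 − 45 − 70 = 0 → A_y = 151.0 kN.
ΣF_x = 0: no horizontal applied forces, so A_x = 0.

A_x = 0, A_y = 151.0 kN, B_y = 9.012 kN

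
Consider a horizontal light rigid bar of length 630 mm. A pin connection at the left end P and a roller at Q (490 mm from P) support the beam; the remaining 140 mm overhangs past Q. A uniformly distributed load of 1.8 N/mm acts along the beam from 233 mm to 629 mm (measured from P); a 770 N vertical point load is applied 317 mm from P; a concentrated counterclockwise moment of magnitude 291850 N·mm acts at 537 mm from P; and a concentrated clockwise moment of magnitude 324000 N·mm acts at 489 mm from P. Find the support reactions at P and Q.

Resultant of the distributed load: 1.8 × 396 = 712.8 N at 431 mm from P.
Taking moments about P: Q_y·490 − (1.8·396)·431 − 770·317 + 291850 − 324000 = 0 → Q_y = 583456.8/490 = 1190.73 ≈ 1191 N.
ΣF_y = 0: P_y + 1190.73 − 1.8·396 − 770 = 0 → P_y = 292.1 N.
ΣF_x = 0: no horizontal applied forces, so P_x = 0.

P_x = 0, P_y = 292.1 N, Q_y = 1191 N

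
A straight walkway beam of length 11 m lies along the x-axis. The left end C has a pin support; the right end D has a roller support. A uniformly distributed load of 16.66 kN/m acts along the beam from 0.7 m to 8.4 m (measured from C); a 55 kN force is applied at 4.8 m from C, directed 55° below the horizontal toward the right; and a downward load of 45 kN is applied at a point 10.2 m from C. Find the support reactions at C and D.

C_x = -31.55 kN, C_y = 103.9 kN, D_y = 114.4 kN

Resultant of the distributed load: 16.66 × 7.7 = 128.282 kN at 4.55 m from C.
Moments about C: D_y·11 − (16.66·7.7)·4.55 − 55·sin55°·4.8 − 45·10.2 = 0 → D_y = 1258.94/11 = 114.449 ≈ 114.4 kN.
ΣF_y = 0: C_y + 114.449 − 16.66·7.7 − 55·sin55° − 45 = 0 → C_y = 103.9 kN.
ΣF_x = 0: C_x + 55·cos55° = 0 → C_x = -31.55 kN.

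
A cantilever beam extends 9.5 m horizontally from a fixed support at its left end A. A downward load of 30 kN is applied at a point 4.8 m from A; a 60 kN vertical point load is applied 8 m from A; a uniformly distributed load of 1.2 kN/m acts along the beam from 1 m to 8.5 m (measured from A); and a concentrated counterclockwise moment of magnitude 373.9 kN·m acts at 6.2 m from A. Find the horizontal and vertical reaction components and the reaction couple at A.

A_x = 0, A_y = 99.00 kN, M_A = 292.9 kN·m

Resultant of the distributed load: 1.2 × 7.5 = 9 kN at 4.75 m from A.
ΣF_x = 0: A_x = 0.
ΣF_y = 0: A_y − 30 − 60 − 1.2·7.5 = 0 → A_y = 99.00 kN.
ΣM about A: M_A − 30·4.8 − 60·8 − (1.2·7.5)·4.75 + 373.9 = 0 → M_A = 292.9 kN·m.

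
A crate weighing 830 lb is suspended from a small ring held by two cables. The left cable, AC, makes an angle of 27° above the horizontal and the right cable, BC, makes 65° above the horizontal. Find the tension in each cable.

T_AC = 351.0 lb, T_BC = 740.0 lb

ΣF_x = 0: −T_AC·cos27° + T_BC·cos65° = 0 → T_BC = 2.1083·T_AC.
ΣF_y = 0: T_AC·sin27° + T_BC·sin65° = 830.
Substitute: T_AC·(0.45399 + 2.1083·0.906308) = 830 → T_AC = 350.987 ≈ 351.0 lb.
Then T_BC = 2.1083 × 350.987 = 740.0 lb.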